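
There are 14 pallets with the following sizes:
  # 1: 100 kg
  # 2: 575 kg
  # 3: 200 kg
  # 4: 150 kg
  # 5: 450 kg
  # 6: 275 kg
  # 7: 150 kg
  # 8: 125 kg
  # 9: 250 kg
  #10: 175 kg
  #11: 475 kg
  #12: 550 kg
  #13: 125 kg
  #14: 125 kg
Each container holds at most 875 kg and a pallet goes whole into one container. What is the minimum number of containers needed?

5

Total = 575 + 550 + 475 + 450 + 275 + 250 + 200 + 175 + 150 + 150 + 125 + 125 + 125 + 100 = 3725 kg.
Lower bound: ⌈3725/875⌉ = 5 containers.
A packing using 5 containers:
  container 1: 575 + 275 = 850
  container 2: 550 + 250 = 800
  container 3: 475 + 200 + 175 = 850
  container 4: 450 + 150 + 150 + 125 = 875
  container 5: 125 + 125 + 100 = 350
This matches the lower bound, so 5 is optimal.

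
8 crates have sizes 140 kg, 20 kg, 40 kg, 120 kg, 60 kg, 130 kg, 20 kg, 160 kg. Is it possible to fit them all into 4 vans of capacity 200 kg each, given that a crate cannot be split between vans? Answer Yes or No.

Yes

A valid assignment using 4 vans:
  van 1: 160 + 40 = 200
  van 2: 140 + 60 = 200
  van 3: 130 + 20 + 20 = 170
  van 4: 120 = 120
Every load is within 200 kg, so 4 vans suffice.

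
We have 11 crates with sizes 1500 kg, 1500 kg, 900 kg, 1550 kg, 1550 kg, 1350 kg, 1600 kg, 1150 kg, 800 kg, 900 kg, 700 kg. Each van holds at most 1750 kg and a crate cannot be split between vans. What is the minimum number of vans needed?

Total = 1600 + 1550 + 1550 + 1500 + 1500 + 1350 + 1150 + 900 + 900 + 800 + 700 = 13500 kg.
Lower bound: ⌈13500/1750⌉ = 8 vans.
Also, 9 crates each exceed 875 kg, and no two of those can share a van, so at least 9 vans are needed.
A packing using 9 vans:
  van 1: 1600 = 1600
  van 2: 1550 = 1550
  van 3: 1550 = 1550
  van 4: 1500 = 1500
  van 5: 1500 = 1500
  van 6: 1350 = 1350
  van 7: 1150 = 1150
  van 8: 900 + 800 = 1700
  van 9: 900 + 700 = 1600
This matches the lower bound, so 9 is optimal.

9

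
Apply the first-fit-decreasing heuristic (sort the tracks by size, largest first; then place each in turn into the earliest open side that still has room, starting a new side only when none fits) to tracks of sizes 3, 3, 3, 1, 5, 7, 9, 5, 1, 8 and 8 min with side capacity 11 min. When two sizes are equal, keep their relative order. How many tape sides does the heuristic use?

Sorted descending: 9, 8, 8, 7, 5, 5, 3, 3, 3, 1, 1.
  9 → side 1 (new)  [load 9/11]
  8 → side 2 (new)  [load 8/11]
  8 → side 3 (new)  [load 8/11]
  7 → side 4 (new)  [load 7/11]
  5 → side 5 (new)  [load 5/11]
  5 → side 5  [load 10/11]
  3 → side 2  [load 11/11]
  3 → side 3  [load 11/11]
  3 → side 4  [load 10/11]
  1 → side 1  [load 10/11]
  1 → side 1  [load 11/11]
5 tape sides opened.

5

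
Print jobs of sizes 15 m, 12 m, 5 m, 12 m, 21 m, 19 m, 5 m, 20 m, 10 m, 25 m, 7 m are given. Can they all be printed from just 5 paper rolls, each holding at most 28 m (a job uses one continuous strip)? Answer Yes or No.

Total = 151 m; ⌈151/28⌉ = 6.
At least 6 paper rolls are required, but only 5 are allowed.

No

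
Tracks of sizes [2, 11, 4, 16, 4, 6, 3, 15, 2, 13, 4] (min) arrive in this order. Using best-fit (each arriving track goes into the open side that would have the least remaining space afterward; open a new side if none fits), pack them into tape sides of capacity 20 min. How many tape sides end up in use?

  2 → side 1 (new)  [load 2/20]
  11 → side 1  [load 13/20]
  4 → side 1  [load 17/20]
  16 → side 2 (new)  [load 16/20]
  4 → side 2  [load 20/20]
  6 → side 3 (new)  [load 6/20]
  3 → side 1  [load 20/20]
  15 → side 4 (new)  [load 15/20]
  2 → side 4  [load 17/20]
  13 → side 3  [load 19/20]
  4 → side 5 (new)  [load 4/20]
5 tape sides opened.

5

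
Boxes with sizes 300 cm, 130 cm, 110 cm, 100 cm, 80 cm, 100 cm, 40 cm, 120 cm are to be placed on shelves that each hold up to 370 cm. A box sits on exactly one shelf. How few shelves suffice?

3

Total = 300 + 130 + 120 + 110 + 100 + 100 + 80 + 40 = 980 cm.
Lower bound: ⌈980/370⌉ = 3 shelves.
A packing using 3 shelves:
  shelf 1: 300 + 40 = 340
  shelf 2: 130 + 120 + 110 = 360
  shelf 3: 100 + 100 + 80 = 280
This matches the lower bound, so 3 is optimal.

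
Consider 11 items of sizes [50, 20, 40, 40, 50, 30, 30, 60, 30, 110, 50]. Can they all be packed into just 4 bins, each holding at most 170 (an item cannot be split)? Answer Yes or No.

Yes

A valid assignment using 3 bins:
  bin 1: 110 + 60 = 170
  bin 2: 50 + 50 + 50 + 20 = 170
  bin 3: 40 + 40 + 30 + 30 + 30 = 170
That uses only 3 ≤ 4, so 4 bins are enough.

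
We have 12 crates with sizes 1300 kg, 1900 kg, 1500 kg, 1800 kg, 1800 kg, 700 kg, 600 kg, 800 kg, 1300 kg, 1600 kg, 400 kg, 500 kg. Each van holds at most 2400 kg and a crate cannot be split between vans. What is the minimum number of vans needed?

Total = 1900 + 1800 + 1800 + 1600 + 1500 + 1300 + 1300 + 800 + 700 + 600 + 500 + 400 = 14200 kg.
Lower bound: ⌈14200/2400⌉ = 6 vans.
Also, 7 crates each exceed 1200 kg, and no two of those can share a van, so at least 7 vans are needed.
A packing using 7 vans:
  van 1: 1900 + 500 = 2400
  van 2: 1800 + 600 = 2400
  van 3: 1800 + 400 = 2200
  van 4: 1600 + 800 = 2400
  van 5: 1500 + 700 = 2200
  van 6: 1300 = 1300
  van 7: 1300 = 1300
This matches the lower bound, so 7 is optimal.

7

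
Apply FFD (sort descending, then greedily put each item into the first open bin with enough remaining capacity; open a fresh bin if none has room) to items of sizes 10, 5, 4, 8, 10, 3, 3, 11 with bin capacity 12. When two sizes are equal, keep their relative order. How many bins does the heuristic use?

Sorted descending: 11, 10, 10, 8, 5, 4, 3, 3.
  11 → bin 1 (new)  [load 11/12]
  10 → bin 2 (new)  [load 10/12]
  10 → bin 3 (new)  [load 10/12]
  8 → bin 4 (new)  [load 8/12]
  5 → bin 5 (new)  [load 5/12]
  4 → bin 4  [load 12/12]
  3 → bin 5  [load 8/12]
  3 → bin 5  [load 11/12]
5 bins opened.

5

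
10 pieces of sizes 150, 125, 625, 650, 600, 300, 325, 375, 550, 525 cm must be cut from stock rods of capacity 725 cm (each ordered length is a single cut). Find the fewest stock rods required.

7

Total = 650 + 625 + 600 + 550 + 525 + 375 + 325 + 300 + 150 + 125 = 4225 cm.
Lower bound: ⌈4225/725⌉ = 6 stock rods.
A packing using 7 stock rods:
  stock rod 1: 650 = 650
  stock rod 2: 625 = 625
  stock rod 3: 600 + 125 = 725
  stock rod 4: 550 + 150 = 700
  stock rod 5: 525 = 525
  stock rod 6: 375 + 325 = 700
  stock rod 7: 300 = 300
No arrangement into 6 stock rods stays within capacity, so 7 is optimal.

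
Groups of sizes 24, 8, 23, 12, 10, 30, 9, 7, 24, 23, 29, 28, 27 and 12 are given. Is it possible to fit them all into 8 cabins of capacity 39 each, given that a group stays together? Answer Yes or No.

A valid assignment using 8 cabins:
  cabin 1: 30 + 9 = 39
  cabin 2: 29 + 10 = 39
  cabin 3: 28 + 8 = 36
  cabin 4: 27 + 12 = 39
  cabin 5: 24 + 12 = 36
  cabin 6: 24 + 7 = 31
  cabin 7: 23 = 23
  cabin 8: 23 = 23
Every load is within 39, so 8 cabins suffice.

Yes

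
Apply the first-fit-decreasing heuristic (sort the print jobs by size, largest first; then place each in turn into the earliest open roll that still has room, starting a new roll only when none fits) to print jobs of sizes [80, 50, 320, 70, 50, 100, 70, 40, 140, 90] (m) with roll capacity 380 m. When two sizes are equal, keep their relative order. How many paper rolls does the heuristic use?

3

Sorted descending: 320, 140, 100, 90, 80, 70, 70, 50, 50, 40.
  320 → roll 1 (new)  [load 320/380]
  140 → roll 2 (new)  [load 140/380]
  100 → roll 2  [load 240/380]
  90 → roll 2  [load 330/380]
  80 → roll 3 (new)  [load 80/380]
  70 → roll 3  [load 150/380]
  70 → roll 3  [load 220/380]
  50 → roll 1  [load 370/380]
  50 → roll 2  [load 380/380]
  40 → roll 3  [load 260/380]
3 paper rolls opened.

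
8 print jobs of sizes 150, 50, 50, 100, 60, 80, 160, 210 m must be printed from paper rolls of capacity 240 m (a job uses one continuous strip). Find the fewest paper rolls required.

4

Total = 210 + 160 + 150 + 100 + 80 + 60 + 50 + 50 = 860 m.
Lower bound: ⌈860/240⌉ = 4 paper rolls.
A packing using 4 paper rolls:
  roll 1: 210 = 210
  roll 2: 160 + 80 = 240
  roll 3: 150 + 60 = 210
  roll 4: 100 + 50 + 50 = 200
This matches the lower bound, so 4 is optimal.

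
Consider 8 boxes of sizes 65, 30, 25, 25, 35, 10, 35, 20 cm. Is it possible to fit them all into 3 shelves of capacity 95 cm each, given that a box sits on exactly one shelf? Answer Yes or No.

A valid assignment using 3 shelves:
  shelf 1: 65 + 30 = 95
  shelf 2: 35 + 35 + 25 = 95
  shelf 3: 25 + 20 + 10 = 55
Every load is within 95 cm, so 3 shelves suffice.

Yes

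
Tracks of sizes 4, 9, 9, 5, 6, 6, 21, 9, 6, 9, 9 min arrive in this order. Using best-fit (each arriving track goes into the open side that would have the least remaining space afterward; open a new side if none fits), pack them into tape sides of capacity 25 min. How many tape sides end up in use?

5

  4 → side 1 (new)  [load 4/25]
  9 → side 1  [load 13/25]
  9 → side 1  [load 22/25]
  5 → side 2 (new)  [load 5/25]
  6 → side 2  [load 11/25]
  6 → side 2  [load 17/25]
  21 → side 3 (new)  [load 21/25]
  9 → side 4 (new)  [load 9/25]
  6 → side 2  [load 23/25]
  9 → side 4  [load 18/25]
  9 → side 5 (new)  [load 9/25]
5 tape sides opened.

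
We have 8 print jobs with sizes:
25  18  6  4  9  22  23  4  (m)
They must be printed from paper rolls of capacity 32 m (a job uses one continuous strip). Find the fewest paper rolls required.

4

Total = 25 + 23 + 22 + 18 + 9 + 6 + 4 + 4 = 111 m.
Lower bound: ⌈111/32⌉ = 4 paper rolls.
A packing using 4 paper rolls:
  roll 1: 25 + 6 = 31
  roll 2: 23 + 9 = 32
  roll 3: 22 + 4 + 4 = 30
  roll 4: 18 = 18
This matches the lower bound, so 4 is optimal.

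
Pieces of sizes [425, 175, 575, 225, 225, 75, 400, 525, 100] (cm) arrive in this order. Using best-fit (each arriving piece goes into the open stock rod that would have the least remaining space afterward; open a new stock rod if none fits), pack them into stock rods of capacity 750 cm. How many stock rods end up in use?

5

  425 → stock rod 1 (new)  [load 425/750]
  175 → stock rod 1  [load 600/750]
  575 → stock rod 2 (new)  [load 575/750]
  225 → stock rod 3 (new)  [load 225/750]
  225 → stock rod 3  [load 450/750]
  75 → stock rod 1  [load 675/750]
  400 → stock rod 4 (new)  [load 400/750]
  525 → stock rod 5 (new)  [load 525/750]
  100 → stock rod 2  [load 675/750]
5 stock rods opened.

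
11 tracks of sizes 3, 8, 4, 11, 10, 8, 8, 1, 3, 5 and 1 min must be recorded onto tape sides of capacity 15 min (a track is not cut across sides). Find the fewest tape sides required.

5

Total = 11 + 10 + 8 + 8 + 8 + 5 + 4 + 3 + 3 + 1 + 1 = 62 min.
Lower bound: ⌈62/15⌉ = 5 tape sides.
A packing using 5 tape sides:
  side 1: 11 + 4 = 15
  side 2: 10 + 5 = 15
  side 3: 8 + 3 + 3 + 1 = 15
  side 4: 8 + 1 = 9
  side 5: 8 = 8
This matches the lower bound, so 5 is optimal.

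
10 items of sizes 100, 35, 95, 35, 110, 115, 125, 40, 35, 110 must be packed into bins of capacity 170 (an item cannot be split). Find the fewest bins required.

Total = 125 + 115 + 110 + 110 + 100 + 95 + 40 + 35 + 35 + 35 = 800.
Lower bound: ⌈800/170⌉ = 5 bins.
Also, 6 items each exceed 85, and no two of those can share a bin, so at least 6 bins are needed.
A packing using 6 bins:
  bin 1: 125 + 40 = 165
  bin 2: 115 + 35 = 150
  bin 3: 110 + 35 = 145
  bin 4: 110 + 35 = 145
  bin 5: 100 = 100
  bin 6: 95 = 95
This matches the lower bound, so 6 is optimal.

6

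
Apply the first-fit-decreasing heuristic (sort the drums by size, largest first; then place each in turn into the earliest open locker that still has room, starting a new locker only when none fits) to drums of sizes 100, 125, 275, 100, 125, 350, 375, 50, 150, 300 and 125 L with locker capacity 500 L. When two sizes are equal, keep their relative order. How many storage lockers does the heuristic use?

5

Sorted descending: 375, 350, 300, 275, 150, 125, 125, 125, 100, 100, 50.
  375 → locker 1 (new)  [load 375/500]
  350 → locker 2 (new)  [load 350/500]
  300 → locker 3 (new)  [load 300/500]
  275 → locker 4 (new)  [load 275/500]
  150 → locker 2  [load 500/500]
  125 → locker 1  [load 500/500]
  125 → locker 3  [load 425/500]
  125 → locker 4  [load 400/500]
  100 → locker 4  [load 500/500]
  100 → locker 5 (new)  [load 100/500]
  50 → locker 3  [load 475/500]
5 storage lockers opened.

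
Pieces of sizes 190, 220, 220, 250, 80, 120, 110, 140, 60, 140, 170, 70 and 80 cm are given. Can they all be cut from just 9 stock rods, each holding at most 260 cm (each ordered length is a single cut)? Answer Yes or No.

A valid assignment using 8 stock rods:
  stock rod 1: 250 = 250
  stock rod 2: 220 = 220
  stock rod 3: 220 = 220
  stock rod 4: 190 + 70 = 260
  stock rod 5: 170 + 80 = 250
  stock rod 6: 140 + 120 = 260
  stock rod 7: 140 + 110 = 250
  stock rod 8: 80 + 60 = 140
That uses only 8 ≤ 9, so 9 stock rods are enough.

Yes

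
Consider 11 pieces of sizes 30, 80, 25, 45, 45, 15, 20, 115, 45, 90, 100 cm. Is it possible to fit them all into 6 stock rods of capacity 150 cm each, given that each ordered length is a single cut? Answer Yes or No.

A valid assignment using 5 stock rods:
  stock rod 1: 115 + 30 = 145
  stock rod 2: 100 + 45 = 145
  stock rod 3: 90 + 45 + 15 = 150
  stock rod 4: 80 + 45 + 25 = 150
  stock rod 5: 20 = 20
That uses only 5 ≤ 6, so 6 stock rods are enough.

Yes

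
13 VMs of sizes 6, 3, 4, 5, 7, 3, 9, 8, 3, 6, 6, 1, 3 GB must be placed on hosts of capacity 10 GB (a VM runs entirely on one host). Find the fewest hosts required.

7

Total = 9 + 8 + 7 + 6 + 6 + 6 + 5 + 4 + 3 + 3 + 3 + 3 + 1 = 64 GB.
Lower bound: ⌈64/10⌉ = 7 hosts.
A packing using 7 hosts:
  host 1: 9 + 1 = 10
  host 2: 8 = 8
  host 3: 7 + 3 = 10
  host 4: 6 + 4 = 10
  host 5: 6 + 3 = 9
  host 6: 6 + 3 = 9
  host 7: 5 + 3 = 8
This matches the lower bound, so 7 is optimal.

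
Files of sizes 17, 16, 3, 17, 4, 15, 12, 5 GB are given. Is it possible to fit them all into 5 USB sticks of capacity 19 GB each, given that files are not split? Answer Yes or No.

A valid assignment using 5 USB sticks:
  USB stick 1: 17 = 17
  USB stick 2: 17 = 17
  USB stick 3: 16 + 3 = 19
  USB stick 4: 15 + 4 = 19
  USB stick 5: 12 + 5 = 17
Every load is within 19 GB, so 5 USB sticks suffice.

Yes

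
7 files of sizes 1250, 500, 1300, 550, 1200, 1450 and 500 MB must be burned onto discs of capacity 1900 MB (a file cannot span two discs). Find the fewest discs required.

4

Total = 1450 + 1300 + 1250 + 1200 + 550 + 500 + 500 = 6750 MB.
Lower bound: ⌈6750/1900⌉ = 4 discs.
A packing using 4 discs:
  disc 1: 1450 = 1450
  disc 2: 1300 + 550 = 1850
  disc 3: 1250 + 500 = 1750
  disc 4: 1200 + 500 = 1700
This matches the lower bound, so 4 is optimal.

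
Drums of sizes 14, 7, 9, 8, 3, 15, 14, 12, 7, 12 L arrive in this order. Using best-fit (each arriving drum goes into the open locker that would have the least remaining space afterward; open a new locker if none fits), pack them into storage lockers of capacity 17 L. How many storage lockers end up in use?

7

  14 → locker 1 (new)  [load 14/17]
  7 → locker 2 (new)  [load 7/17]
  9 → locker 2  [load 16/17]
  8 → locker 3 (new)  [load 8/17]
  3 → locker 1  [load 17/17]
  15 → locker 4 (new)  [load 15/17]
  14 → locker 5 (new)  [load 14/17]
  12 → locker 6 (new)  [load 12/17]
  7 → locker 3  [load 15/17]
  12 → locker 7 (new)  [load 12/17]
7 storage lockers opened.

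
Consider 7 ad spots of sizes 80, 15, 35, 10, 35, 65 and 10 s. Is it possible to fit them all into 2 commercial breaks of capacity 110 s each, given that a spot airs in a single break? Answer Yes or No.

No

Total = 250 s; ⌈250/110⌉ = 3.
At least 3 commercial breaks are required, but only 2 are allowed.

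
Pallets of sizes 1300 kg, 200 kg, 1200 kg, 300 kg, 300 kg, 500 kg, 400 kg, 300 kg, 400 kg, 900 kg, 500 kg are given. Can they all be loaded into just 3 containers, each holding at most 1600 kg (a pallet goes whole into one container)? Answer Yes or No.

No

Total = 6300 kg; ⌈6300/1600⌉ = 4.
At least 4 containers are required, but only 3 are allowed.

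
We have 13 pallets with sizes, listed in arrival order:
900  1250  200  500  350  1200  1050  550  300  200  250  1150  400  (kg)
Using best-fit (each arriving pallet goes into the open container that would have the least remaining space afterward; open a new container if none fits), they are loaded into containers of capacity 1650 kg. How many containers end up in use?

  900 → container 1 (new)  [load 900/1650]
  1250 → container 2 (new)  [load 1250/1650]
  200 → container 2  [load 1450/1650]
  500 → container 1  [load 1400/1650]
  350 → container 3 (new)  [load 350/1650]
  1200 → container 3  [load 1550/1650]
  1050 → container 4 (new)  [load 1050/1650]
  550 → container 4  [load 1600/1650]
  300 → container 5 (new)  [load 300/1650]
  200 → container 2  [load 1650/1650]
  250 → container 1  [load 1650/1650]
  1150 → container 5  [load 1450/1650]
  400 → container 6 (new)  [load 400/1650]
6 containers opened.

6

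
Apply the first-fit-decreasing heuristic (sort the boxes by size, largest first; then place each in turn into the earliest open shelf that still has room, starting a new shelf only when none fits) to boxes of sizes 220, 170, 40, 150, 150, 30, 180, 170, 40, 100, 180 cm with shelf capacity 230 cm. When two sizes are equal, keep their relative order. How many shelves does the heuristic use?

8

Sorted descending: 220, 180, 180, 170, 170, 150, 150, 100, 40, 40, 30.
  220 → shelf 1 (new)  [load 220/230]
  180 → shelf 2 (new)  [load 180/230]
  180 → shelf 3 (new)  [load 180/230]
  170 → shelf 4 (new)  [load 170/230]
  170 → shelf 5 (new)  [load 170/230]
  150 → shelf 6 (new)  [load 150/230]
  150 → shelf 7 (new)  [load 150/230]
  100 → shelf 8 (new)  [load 100/230]
  40 → shelf 2  [load 220/230]
  40 → shelf 3  [load 220/230]
  30 → shelf 4  [load 200/230]
8 shelves opened.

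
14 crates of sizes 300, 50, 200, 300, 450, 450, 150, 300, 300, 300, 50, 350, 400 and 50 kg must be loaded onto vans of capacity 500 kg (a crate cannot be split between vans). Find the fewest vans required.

Total = 450 + 450 + 400 + 350 + 300 + 300 + 300 + 300 + 300 + 200 + 150 + 50 + 50 + 50 = 3650 kg.
Lower bound: ⌈3650/500⌉ = 8 vans.
Also, 9 crates each exceed 250 kg, and no two of those can share a van, so at least 9 vans are needed.
A packing using 9 vans:
  van 1: 450 + 50 = 500
  van 2: 450 + 50 = 500
  van 3: 400 + 50 = 450
  van 4: 350 + 150 = 500
  van 5: 300 + 200 = 500
  van 6: 300 = 300
  van 7: 300 = 300
  van 8: 300 = 300
  van 9: 300 = 300
This matches the lower bound, so 9 is optimal.

9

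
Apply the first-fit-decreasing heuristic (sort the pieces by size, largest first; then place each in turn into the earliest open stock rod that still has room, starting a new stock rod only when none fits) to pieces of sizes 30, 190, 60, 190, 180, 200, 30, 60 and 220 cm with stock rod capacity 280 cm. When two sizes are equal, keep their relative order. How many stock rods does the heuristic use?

5

Sorted descending: 220, 200, 190, 190, 180, 60, 60, 30, 30.
  220 → stock rod 1 (new)  [load 220/280]
  200 → stock rod 2 (new)  [load 200/280]
  190 → stock rod 3 (new)  [load 190/280]
  190 → stock rod 4 (new)  [load 190/280]
  180 → stock rod 5 (new)  [load 180/280]
  60 → stock rod 1  [load 280/280]
  60 → stock rod 2  [load 260/280]
  30 → stock rod 3  [load 220/280]
  30 → stock rod 3  [load 250/280]
5 stock rods opened.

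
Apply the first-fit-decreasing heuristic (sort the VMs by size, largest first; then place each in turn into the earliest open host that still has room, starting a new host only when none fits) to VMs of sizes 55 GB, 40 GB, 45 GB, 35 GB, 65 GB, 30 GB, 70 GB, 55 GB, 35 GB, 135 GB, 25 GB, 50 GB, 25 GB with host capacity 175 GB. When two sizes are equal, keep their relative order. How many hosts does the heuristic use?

4

Sorted descending: 135, 70, 65, 55, 55, 50, 45, 40, 35, 35, 30, 25, 25.
  135 → host 1 (new)  [load 135/175]
  70 → host 2 (new)  [load 70/175]
  65 → host 2  [load 135/175]
  55 → host 3 (new)  [load 55/175]
  55 → host 3  [load 110/175]
  50 → host 3  [load 160/175]
  45 → host 4 (new)  [load 45/175]
  40 → host 1  [load 175/175]
  35 → host 2  [load 170/175]
  35 → host 4  [load 80/175]
  30 → host 4  [load 110/175]
  25 → host 4  [load 135/175]
  25 → host 4  [load 160/175]
4 hosts opened.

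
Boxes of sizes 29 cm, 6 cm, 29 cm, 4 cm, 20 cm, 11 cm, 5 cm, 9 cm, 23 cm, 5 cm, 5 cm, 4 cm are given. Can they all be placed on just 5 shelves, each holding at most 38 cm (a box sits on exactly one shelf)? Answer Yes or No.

A valid assignment using 4 shelves:
  shelf 1: 29 + 9 = 38
  shelf 2: 29 + 5 + 4 = 38
  shelf 3: 23 + 11 + 4 = 38
  shelf 4: 20 + 6 + 5 + 5 = 36
That uses only 4 ≤ 5, so 5 shelves are enough.

Yes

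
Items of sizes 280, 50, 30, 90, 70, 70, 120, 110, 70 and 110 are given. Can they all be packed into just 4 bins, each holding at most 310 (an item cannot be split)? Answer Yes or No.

Yes

A valid assignment using 4 bins:
  bin 1: 280 + 30 = 310
  bin 2: 120 + 110 + 70 = 300
  bin 3: 110 + 90 + 70 = 270
  bin 4: 70 + 50 = 120
Every load is within 310, so 4 bins suffice.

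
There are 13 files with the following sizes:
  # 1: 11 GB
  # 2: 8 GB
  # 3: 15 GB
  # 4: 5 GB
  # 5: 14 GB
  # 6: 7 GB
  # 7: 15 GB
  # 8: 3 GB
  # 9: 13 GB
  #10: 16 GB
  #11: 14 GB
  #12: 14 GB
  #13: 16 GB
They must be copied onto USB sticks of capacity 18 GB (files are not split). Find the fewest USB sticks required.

10

Total = 16 + 16 + 15 + 15 + 14 + 14 + 14 + 13 + 11 + 8 + 7 + 5 + 3 = 151 GB.
Lower bound: ⌈151/18⌉ = 9 USB sticks.
A packing using 10 USB sticks:
  USB stick 1: 16 = 16
  USB stick 2: 16 = 16
  USB stick 3: 15 + 3 = 18
  USB stick 4: 15 = 15
  USB stick 5: 14 = 14
  USB stick 6: 14 = 14
  USB stick 7: 14 = 14
  USB stick 8: 13 + 5 = 18
  USB stick 9: 11 + 7 = 18
  USB stick 10: 8 = 8
No arrangement into 9 USB sticks stays within capacity, so 10 is optimal.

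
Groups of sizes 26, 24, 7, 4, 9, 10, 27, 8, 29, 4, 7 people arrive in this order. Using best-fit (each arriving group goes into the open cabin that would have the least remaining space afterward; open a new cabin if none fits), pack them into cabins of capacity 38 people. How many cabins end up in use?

5

  26 → cabin 1 (new)  [load 26/38]
  24 → cabin 2 (new)  [load 24/38]
  7 → cabin 1  [load 33/38]
  4 → cabin 1  [load 37/38]
  9 → cabin 2  [load 33/38]
  10 → cabin 3 (new)  [load 10/38]
  27 → cabin 3  [load 37/38]
  8 → cabin 4 (new)  [load 8/38]
  29 → cabin 4  [load 37/38]
  4 → cabin 2  [load 37/38]
  7 → cabin 5 (new)  [load 7/38]
5 cabins opened.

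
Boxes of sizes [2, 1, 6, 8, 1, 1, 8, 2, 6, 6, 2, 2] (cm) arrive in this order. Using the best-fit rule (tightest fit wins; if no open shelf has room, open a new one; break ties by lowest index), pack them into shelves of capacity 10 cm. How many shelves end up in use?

5

  2 → shelf 1 (new)  [load 2/10]
  1 → shelf 1  [load 3/10]
  6 → shelf 1  [load 9/10]
  8 → shelf 2 (new)  [load 8/10]
  1 → shelf 1  [load 10/10]
  1 → shelf 2  [load 9/10]
  8 → shelf 3 (new)  [load 8/10]
  2 → shelf 3  [load 10/10]
  6 → shelf 4 (new)  [load 6/10]
  6 → shelf 5 (new)  [load 6/10]
  2 → shelf 4  [load 8/10]
  2 → shelf 4  [load 10/10]
5 shelves opened.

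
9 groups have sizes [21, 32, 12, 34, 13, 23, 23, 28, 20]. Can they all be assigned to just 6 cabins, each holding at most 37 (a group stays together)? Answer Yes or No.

Total = 206; ⌈206/37⌉ = 6.
7 groups each exceed half the capacity and cannot share a cabin, forcing at least 7 cabins.
At least 7 cabins are required, but only 6 are allowed.

No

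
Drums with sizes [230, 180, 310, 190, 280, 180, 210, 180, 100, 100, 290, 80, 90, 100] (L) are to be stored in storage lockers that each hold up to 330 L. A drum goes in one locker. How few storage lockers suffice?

9

Total = 310 + 290 + 280 + 230 + 210 + 190 + 180 + 180 + 180 + 100 + 100 + 100 + 90 + 80 = 2520 L.
Lower bound: ⌈2520/330⌉ = 8 storage lockers.
Also, 9 drums each exceed 165 L, and no two of those can share a locker, so at least 9 storage lockers are needed.
A packing using 9 storage lockers:
  locker 1: 310 = 310
  locker 2: 290 = 290
  locker 3: 280 = 280
  locker 4: 230 + 100 = 330
  locker 5: 210 + 100 = 310
  locker 6: 190 + 100 = 290
  locker 7: 180 + 90 = 270
  locker 8: 180 + 80 = 260
  locker 9: 180 = 180
This matches the lower bound, so 9 is optimal.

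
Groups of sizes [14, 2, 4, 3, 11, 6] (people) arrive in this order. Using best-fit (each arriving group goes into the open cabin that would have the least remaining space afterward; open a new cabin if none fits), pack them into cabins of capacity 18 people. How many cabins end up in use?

3

  14 → cabin 1 (new)  [load 14/18]
  2 → cabin 1  [load 16/18]
  4 → cabin 2 (new)  [load 4/18]
  3 → cabin 2  [load 7/18]
  11 → cabin 2  [load 18/18]
  6 → cabin 3 (new)  [load 6/18]
3 cabins opened.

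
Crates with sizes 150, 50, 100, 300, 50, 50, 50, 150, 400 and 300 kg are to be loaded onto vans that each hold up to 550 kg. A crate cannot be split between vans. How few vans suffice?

3

Total = 400 + 300 + 300 + 150 + 150 + 100 + 50 + 50 + 50 + 50 = 1600 kg.
Lower bound: ⌈1600/550⌉ = 3 vans.
A packing using 3 vans:
  van 1: 400 + 150 = 550
  van 2: 300 + 150 + 100 = 550
  van 3: 300 + 50 + 50 + 50 + 50 = 500
This matches the lower bound, so 3 is optimal.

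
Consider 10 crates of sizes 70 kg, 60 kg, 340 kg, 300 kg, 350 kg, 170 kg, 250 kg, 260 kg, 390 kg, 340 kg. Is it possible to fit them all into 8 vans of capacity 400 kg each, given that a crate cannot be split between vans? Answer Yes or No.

Yes

A valid assignment using 8 vans:
  van 1: 390 = 390
  van 2: 350 = 350
  van 3: 340 + 60 = 400
  van 4: 340 = 340
  van 5: 300 + 70 = 370
  van 6: 260 = 260
  van 7: 250 = 250
  van 8: 170 = 170
Every load is within 400 kg, so 8 vans suffice.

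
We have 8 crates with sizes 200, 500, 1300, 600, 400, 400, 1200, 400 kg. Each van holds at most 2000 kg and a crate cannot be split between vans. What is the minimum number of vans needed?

Total = 1300 + 1200 + 600 + 500 + 400 + 400 + 400 + 200 = 5000 kg.
Lower bound: ⌈5000/2000⌉ = 3 vans.
A packing using 3 vans:
  van 1: 1300 + 600 = 1900
  van 2: 1200 + 500 + 200 = 1900
  van 3: 400 + 400 + 400 = 1200
This matches the lower bound, so 3 is optimal.

3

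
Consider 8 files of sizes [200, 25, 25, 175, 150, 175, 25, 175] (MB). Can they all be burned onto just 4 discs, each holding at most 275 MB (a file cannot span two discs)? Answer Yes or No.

No

Total = 950 MB; ⌈950/275⌉ = 4.
5 files each exceed half the capacity and cannot share a disc, forcing at least 5 discs.
At least 5 discs are required, but only 4 are allowed.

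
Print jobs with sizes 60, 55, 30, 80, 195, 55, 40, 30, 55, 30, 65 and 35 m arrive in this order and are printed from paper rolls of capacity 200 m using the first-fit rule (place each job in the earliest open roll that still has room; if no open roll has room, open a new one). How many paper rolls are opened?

  60 → roll 1 (new)  [load 60/200]
  55 → roll 1  [load 115/200]
  30 → roll 1  [load 145/200]
  80 → roll 2 (new)  [load 80/200]
  195 → roll 3 (new)  [load 195/200]
  55 → roll 1  [load 200/200]
  40 → roll 2  [load 120/200]
  30 → roll 2  [load 150/200]
  55 → roll 4 (new)  [load 55/200]
  30 → roll 2  [load 180/200]
  65 → roll 4  [load 120/200]
  35 → roll 4  [load 155/200]
4 paper rolls opened.

4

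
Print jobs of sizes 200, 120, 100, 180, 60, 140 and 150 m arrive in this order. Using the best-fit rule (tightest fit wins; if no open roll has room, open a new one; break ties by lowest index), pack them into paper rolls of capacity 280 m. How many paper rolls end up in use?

5

  200 → roll 1 (new)  [load 200/280]
  120 → roll 2 (new)  [load 120/280]
  100 → roll 2  [load 220/280]
  180 → roll 3 (new)  [load 180/280]
  60 → roll 2  [load 280/280]
  140 → roll 4 (new)  [load 140/280]
  150 → roll 5 (new)  [load 150/280]
5 paper rolls opened.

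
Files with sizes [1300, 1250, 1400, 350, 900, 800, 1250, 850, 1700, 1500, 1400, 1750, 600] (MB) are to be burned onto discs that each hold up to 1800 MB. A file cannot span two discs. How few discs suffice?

10

Total = 1750 + 1700 + 1500 + 1400 + 1400 + 1300 + 1250 + 1250 + 900 + 850 + 800 + 600 + 350 = 15050 MB.
Lower bound: ⌈15050/1800⌉ = 9 discs.
A packing using 10 discs:
  disc 1: 1750 = 1750
  disc 2: 1700 = 1700
  disc 3: 1500 = 1500
  disc 4: 1400 + 350 = 1750
  disc 5: 1400 = 1400
  disc 6: 1300 = 1300
  disc 7: 1250 = 1250
  disc 8: 1250 = 1250
  disc 9: 900 + 850 = 1750
  disc 10: 800 + 600 = 1400
No arrangement into 9 discs stays within capacity, so 10 is optimal.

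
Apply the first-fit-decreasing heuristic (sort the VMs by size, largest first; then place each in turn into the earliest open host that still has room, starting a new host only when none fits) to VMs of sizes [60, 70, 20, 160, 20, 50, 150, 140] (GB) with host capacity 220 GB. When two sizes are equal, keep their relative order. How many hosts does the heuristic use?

4

Sorted descending: 160, 150, 140, 70, 60, 50, 20, 20.
  160 → host 1 (new)  [load 160/220]
  150 → host 2 (new)  [load 150/220]
  140 → host 3 (new)  [load 140/220]
  70 → host 2  [load 220/220]
  60 → host 1  [load 220/220]
  50 → host 3  [load 190/220]
  20 → host 3  [load 210/220]
  20 → host 4 (new)  [load 20/220]
4 hosts opened.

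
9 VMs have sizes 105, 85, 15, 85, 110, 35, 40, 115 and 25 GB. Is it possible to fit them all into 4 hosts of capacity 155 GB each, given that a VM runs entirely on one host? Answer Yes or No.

Total = 615 GB; ⌈615/155⌉ = 4.
5 VMs each exceed half the capacity and cannot share a host, forcing at least 5 hosts.
At least 5 hosts are required, but only 4 are allowed.

No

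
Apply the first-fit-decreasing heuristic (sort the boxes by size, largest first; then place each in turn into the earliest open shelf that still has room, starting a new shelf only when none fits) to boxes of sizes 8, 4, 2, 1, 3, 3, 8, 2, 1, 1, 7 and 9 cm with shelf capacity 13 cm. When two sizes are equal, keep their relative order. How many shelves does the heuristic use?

4

Sorted descending: 9, 8, 8, 7, 4, 3, 3, 2, 2, 1, 1, 1.
  9 → shelf 1 (new)  [load 9/13]
  8 → shelf 2 (new)  [load 8/13]
  8 → shelf 3 (new)  [load 8/13]
  7 → shelf 4 (new)  [load 7/13]
  4 → shelf 1  [load 13/13]
  3 → shelf 2  [load 11/13]
  3 → shelf 3  [load 11/13]
  2 → shelf 2  [load 13/13]
  2 → shelf 3  [load 13/13]
  1 → shelf 4  [load 8/13]
  1 → shelf 4  [load 9/13]
  1 → shelf 4  [load 10/13]
4 shelves opened.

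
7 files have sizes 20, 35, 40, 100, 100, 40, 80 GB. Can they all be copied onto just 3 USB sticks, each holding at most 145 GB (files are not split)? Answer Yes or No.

A valid assignment using 3 USB sticks:
  USB stick 1: 100 + 40 = 140
  USB stick 2: 100 + 40 = 140
  USB stick 3: 80 + 35 + 20 = 135
Every load is within 145 GB, so 3 USB sticks suffice.

Yes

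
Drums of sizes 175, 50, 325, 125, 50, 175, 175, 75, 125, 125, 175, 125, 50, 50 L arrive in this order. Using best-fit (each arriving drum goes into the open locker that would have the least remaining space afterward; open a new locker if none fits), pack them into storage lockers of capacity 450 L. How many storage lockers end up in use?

5

  175 → locker 1 (new)  [load 175/450]
  50 → locker 1  [load 225/450]
  325 → locker 2 (new)  [load 325/450]
  125 → locker 2  [load 450/450]
  50 → locker 1  [load 275/450]
  175 → locker 1  [load 450/450]
  175 → locker 3 (new)  [load 175/450]
  75 → locker 3  [load 250/450]
  125 → locker 3  [load 375/450]
  125 → locker 4 (new)  [load 125/450]
  175 → locker 4  [load 300/450]
  125 → locker 4  [load 425/450]
  50 → locker 3  [load 425/450]
  50 → locker 5 (new)  [load 50/450]
5 storage lockers opened.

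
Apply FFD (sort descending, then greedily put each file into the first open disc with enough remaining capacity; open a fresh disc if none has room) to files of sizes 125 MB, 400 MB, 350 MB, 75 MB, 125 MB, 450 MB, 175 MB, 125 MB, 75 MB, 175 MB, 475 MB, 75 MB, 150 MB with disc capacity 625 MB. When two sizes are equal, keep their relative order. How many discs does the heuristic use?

5

Sorted descending: 475, 450, 400, 350, 175, 175, 150, 125, 125, 125, 75, 75, 75.
  475 → disc 1 (new)  [load 475/625]
  450 → disc 2 (new)  [load 450/625]
  400 → disc 3 (new)  [load 400/625]
  350 → disc 4 (new)  [load 350/625]
  175 → disc 2  [load 625/625]
  175 → disc 3  [load 575/625]
  150 → disc 1  [load 625/625]
  125 → disc 4  [load 475/625]
  125 → disc 4  [load 600/625]
  125 → disc 5 (new)  [load 125/625]
  75 → disc 5  [load 200/625]
  75 → disc 5  [load 275/625]
  75 → disc 5  [load 350/625]
5 discs opened.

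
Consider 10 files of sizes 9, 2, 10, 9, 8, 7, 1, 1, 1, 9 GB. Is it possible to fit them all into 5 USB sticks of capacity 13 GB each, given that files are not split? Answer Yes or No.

Total = 57 GB; ⌈57/13⌉ = 5.
6 files each exceed half the capacity and cannot share a USB stick, forcing at least 6 USB sticks.
At least 6 USB sticks are required, but only 5 are allowed.

No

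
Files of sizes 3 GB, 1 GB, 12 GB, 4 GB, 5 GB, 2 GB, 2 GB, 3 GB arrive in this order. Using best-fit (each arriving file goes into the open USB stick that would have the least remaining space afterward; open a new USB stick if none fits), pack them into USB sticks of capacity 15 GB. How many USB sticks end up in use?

  3 → USB stick 1 (new)  [load 3/15]
  1 → USB stick 1  [load 4/15]
  12 → USB stick 2 (new)  [load 12/15]
  4 → USB stick 1  [load 8/15]
  5 → USB stick 1  [load 13/15]
  2 → USB stick 1  [load 15/15]
  2 → USB stick 2  [load 14/15]
  3 → USB stick 3 (new)  [load 3/15]
3 USB sticks opened.

3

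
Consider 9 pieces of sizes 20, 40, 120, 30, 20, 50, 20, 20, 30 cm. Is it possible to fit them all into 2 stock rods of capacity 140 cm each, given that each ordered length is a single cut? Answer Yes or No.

Total = 350 cm; ⌈350/140⌉ = 3.
At least 3 stock rods are required, but only 2 are allowed.

No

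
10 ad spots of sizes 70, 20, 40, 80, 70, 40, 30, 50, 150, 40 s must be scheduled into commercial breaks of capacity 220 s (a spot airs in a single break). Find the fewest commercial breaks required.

3

Total = 150 + 80 + 70 + 70 + 50 + 40 + 40 + 40 + 30 + 20 = 590 s.
Lower bound: ⌈590/220⌉ = 3 commercial breaks.
A packing using 3 commercial breaks:
  break 1: 150 + 70 = 220
  break 2: 80 + 70 + 50 + 20 = 220
  break 3: 40 + 40 + 40 + 30 = 150
This matches the lower bound, so 3 is optimal.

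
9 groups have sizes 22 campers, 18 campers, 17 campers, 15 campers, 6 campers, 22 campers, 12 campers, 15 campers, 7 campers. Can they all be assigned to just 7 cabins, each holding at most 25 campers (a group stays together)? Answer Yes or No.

Yes

A valid assignment using 7 cabins:
  cabin 1: 22 = 22
  cabin 2: 22 = 22
  cabin 3: 18 + 7 = 25
  cabin 4: 17 + 6 = 23
  cabin 5: 15 = 15
  cabin 6: 15 = 15
  cabin 7: 12 = 12
Every load is within 25 campers, so 7 cabins suffice.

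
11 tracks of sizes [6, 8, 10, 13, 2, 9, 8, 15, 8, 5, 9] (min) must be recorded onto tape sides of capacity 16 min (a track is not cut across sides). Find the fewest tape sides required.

Total = 15 + 13 + 10 + 9 + 9 + 8 + 8 + 8 + 6 + 5 + 2 = 93 min.
Lower bound: ⌈93/16⌉ = 6 tape sides.
A packing using 7 tape sides:
  side 1: 15 = 15
  side 2: 13 + 2 = 15
  side 3: 10 + 6 = 16
  side 4: 9 + 5 = 14
  side 5: 9 = 9
  side 6: 8 + 8 = 16
  side 7: 8 = 8
No arrangement into 6 tape sides stays within capacity, so 7 is optimal.

7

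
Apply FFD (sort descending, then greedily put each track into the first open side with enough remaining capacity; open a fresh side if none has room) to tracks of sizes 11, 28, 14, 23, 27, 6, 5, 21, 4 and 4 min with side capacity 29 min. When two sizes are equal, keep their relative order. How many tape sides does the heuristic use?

Sorted descending: 28, 27, 23, 21, 14, 11, 6, 5, 4, 4.
  28 → side 1 (new)  [load 28/29]
  27 → side 2 (new)  [load 27/29]
  23 → side 3 (new)  [load 23/29]
  21 → side 4 (new)  [load 21/29]
  14 → side 5 (new)  [load 14/29]
  11 → side 5  [load 25/29]
  6 → side 3  [load 29/29]
  5 → side 4  [load 26/29]
  4 → side 5  [load 29/29]
  4 → side 6 (new)  [load 4/29]
6 tape sides opened.

6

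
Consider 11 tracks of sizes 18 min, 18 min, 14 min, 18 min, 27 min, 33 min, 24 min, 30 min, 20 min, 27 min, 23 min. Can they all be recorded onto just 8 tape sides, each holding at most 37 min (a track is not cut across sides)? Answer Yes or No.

Total = 252 min; ⌈252/37⌉ = 7.
The bound of 7 does not rule out 8, but exhaustive search shows no assignment into 8 tape sides of capacity 37 min exists — the minimum is 9.

No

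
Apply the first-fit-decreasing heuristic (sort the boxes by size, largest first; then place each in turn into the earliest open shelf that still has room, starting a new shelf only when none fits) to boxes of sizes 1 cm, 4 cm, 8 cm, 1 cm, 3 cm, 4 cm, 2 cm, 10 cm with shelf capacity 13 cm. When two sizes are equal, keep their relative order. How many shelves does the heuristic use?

Sorted descending: 10, 8, 4, 4, 3, 2, 1, 1.
  10 → shelf 1 (new)  [load 10/13]
  8 → shelf 2 (new)  [load 8/13]
  4 → shelf 2  [load 12/13]
  4 → shelf 3 (new)  [load 4/13]
  3 → shelf 1  [load 13/13]
  2 → shelf 3  [load 6/13]
  1 → shelf 2  [load 13/13]
  1 → shelf 3  [load 7/13]
3 shelves opened.

3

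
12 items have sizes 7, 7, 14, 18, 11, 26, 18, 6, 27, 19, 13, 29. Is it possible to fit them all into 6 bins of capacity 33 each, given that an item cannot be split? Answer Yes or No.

No

Total = 195; ⌈195/33⌉ = 6.
The bound of 6 does not rule out 6, but exhaustive search shows no assignment into 6 bins of capacity 33 exists — the minimum is 7.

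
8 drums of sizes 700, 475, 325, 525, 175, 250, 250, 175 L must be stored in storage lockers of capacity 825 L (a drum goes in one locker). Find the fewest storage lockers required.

4

Total = 700 + 525 + 475 + 325 + 250 + 250 + 175 + 175 = 2875 L.
Lower bound: ⌈2875/825⌉ = 4 storage lockers.
A packing using 4 storage lockers:
  locker 1: 700 = 700
  locker 2: 525 + 250 = 775
  locker 3: 475 + 325 = 800
  locker 4: 250 + 175 + 175 = 600
This matches the lower bound, so 4 is optimal.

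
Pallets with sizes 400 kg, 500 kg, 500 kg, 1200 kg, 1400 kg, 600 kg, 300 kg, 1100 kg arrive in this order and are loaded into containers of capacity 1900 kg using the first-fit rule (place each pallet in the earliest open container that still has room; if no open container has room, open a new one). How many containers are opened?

4

  400 → container 1 (new)  [load 400/1900]
  500 → container 1  [load 900/1900]
  500 → container 1  [load 1400/1900]
  1200 → container 2 (new)  [load 1200/1900]
  1400 → container 3 (new)  [load 1400/1900]
  600 → container 2  [load 1800/1900]
  300 → container 1  [load 1700/1900]
  1100 → container 4 (new)  [load 1100/1900]
4 containers opened.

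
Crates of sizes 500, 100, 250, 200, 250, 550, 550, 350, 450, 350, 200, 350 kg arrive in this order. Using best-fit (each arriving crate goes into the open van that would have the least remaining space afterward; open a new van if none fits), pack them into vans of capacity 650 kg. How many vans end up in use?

8

  500 → van 1 (new)  [load 500/650]
  100 → van 1  [load 600/650]
  250 → van 2 (new)  [load 250/650]
  200 → van 2  [load 450/650]
  250 → van 3 (new)  [load 250/650]
  550 → van 4 (new)  [load 550/650]
  550 → van 5 (new)  [load 550/650]
  350 → van 3  [load 600/650]
  450 → van 6 (new)  [load 450/650]
  350 → van 7 (new)  [load 350/650]
  200 → van 2  [load 650/650]
  350 → van 8 (new)  [load 350/650]
8 vans opened.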